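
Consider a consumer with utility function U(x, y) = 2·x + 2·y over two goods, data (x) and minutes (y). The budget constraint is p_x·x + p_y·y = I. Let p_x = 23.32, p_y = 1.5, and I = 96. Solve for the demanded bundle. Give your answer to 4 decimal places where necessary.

Linear utility — the consumer picks whichever good has higher MU/price: 2/23.32 = 0.0858 vs 2/1.5 = 1.3333.
y gives more utility per dollar, so spend all income on y: y* = I/p_y, x* = 0.
Numerically: x* = 0, y* = 64.

x* = 0, y* = 64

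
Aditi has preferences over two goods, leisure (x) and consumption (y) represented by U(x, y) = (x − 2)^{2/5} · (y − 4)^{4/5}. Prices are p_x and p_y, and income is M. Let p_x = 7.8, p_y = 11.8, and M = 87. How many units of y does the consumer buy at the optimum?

y* = 5.3672

MRS = (1/2)·(y−4)/(x−2). Tangency with p_x/p_y gives y−4 = 2·(p_x/p_y)·(x−2).
After buying the subsistence bundle (2, 4), a share 1/3 of the remaining income goes to x: x* = 2 + 1/3·(M − 2p_x − 4p_y)/p_x.
Discretionary income = 87 − 2·7.8 − 4·11.8 = 24.2; y* = 4 + 2/3·24.2/11.8 = 5.3672.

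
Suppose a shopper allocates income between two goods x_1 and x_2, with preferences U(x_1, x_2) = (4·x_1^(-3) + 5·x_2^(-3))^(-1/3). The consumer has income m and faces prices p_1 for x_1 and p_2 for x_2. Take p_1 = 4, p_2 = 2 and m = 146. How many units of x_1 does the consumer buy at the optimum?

x_1* = 22.4103

MU_x_1 ∝ 4·x_1^(-4), MU_x_2 ∝ 5·x_2^(-4), so MRS = (4/5)·(x_2/x_1)^(4) = p_1/p_2.
Hence x_2/x_1 = ((5/4)·p_1/p_2)^(1/(4)), i.e. raised to the 0.25 power.
With the ratio pinned down, the budget gives x_1* = m/(p_1 + p_2·(x_2/x_1)) and x_2* = (x_2/x_1)·x_1*.
Numerically x_2/x_1 = 1.257433, so x_1* = 146/(4 + 2·1.257433) = 22.4103.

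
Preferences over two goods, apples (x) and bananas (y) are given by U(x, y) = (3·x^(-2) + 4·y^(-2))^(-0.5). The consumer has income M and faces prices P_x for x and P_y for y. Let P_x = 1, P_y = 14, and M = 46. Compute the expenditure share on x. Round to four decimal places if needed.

share on x = 0.1353

Numerically y/x = 0.456671, so x* = 46/(1 + 14·0.456671) = 6.2218 and y* = 0.456671·6.2218 = 2.8413.
Expenditure on x: 1·6.2218 = 6.2218; share = 0.1353.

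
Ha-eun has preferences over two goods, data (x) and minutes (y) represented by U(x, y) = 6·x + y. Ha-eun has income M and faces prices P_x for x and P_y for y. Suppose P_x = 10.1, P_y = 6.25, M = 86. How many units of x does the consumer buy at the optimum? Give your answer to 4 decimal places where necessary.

x gives more utility per dollar, so spend all income on x: x* = M/P_x, y* = 0.
Numerically: x* = 8.5149, y* = 0.

x* = 8.5149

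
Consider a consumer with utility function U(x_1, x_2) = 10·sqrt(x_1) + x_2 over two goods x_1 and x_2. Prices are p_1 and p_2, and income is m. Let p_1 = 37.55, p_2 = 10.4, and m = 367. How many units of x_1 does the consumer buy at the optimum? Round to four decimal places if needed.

Plugging in: x_1* = (5·10.4/37.55)² = 1.9177.

x_1* = 1.9177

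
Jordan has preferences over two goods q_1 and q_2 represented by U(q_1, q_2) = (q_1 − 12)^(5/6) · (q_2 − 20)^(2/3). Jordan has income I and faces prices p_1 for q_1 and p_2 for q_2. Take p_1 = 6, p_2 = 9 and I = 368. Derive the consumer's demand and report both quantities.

Let q_1' = q_1−12, q_2' = q_2−20. MRS = (5/4)·q_2'/q_1' = p_1/p_2.
Substituting into the budget: q_1* = 12 + 5/9·(I − 12·p_1 − 20·p_2)/p_1, and q_2* = 20 + 4/9·(…)/p_2.
Discretionary income = 368 − 12·6 − 20·9 = 116; q_1* = 12 + 5/9·116/6 = 22.7407; q_2* = 20 + 4/9·116/9 = 25.7284.

q_1* = 22.7407, q_2* = 25.7284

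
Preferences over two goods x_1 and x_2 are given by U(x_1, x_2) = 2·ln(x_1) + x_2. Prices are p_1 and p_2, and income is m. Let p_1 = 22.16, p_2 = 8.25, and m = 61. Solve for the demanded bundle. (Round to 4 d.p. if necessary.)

So x_1*(p_1,p_2) = 2·p_2/p_1, independent of income; and x_2* = (m − 2·p_2)/p_2.
At the given prices: x_1* = 2·8.25/22.16 = 0.7446, and x_2* = 5.3939.

x_1* = 0.7446, x_2* = 5.3939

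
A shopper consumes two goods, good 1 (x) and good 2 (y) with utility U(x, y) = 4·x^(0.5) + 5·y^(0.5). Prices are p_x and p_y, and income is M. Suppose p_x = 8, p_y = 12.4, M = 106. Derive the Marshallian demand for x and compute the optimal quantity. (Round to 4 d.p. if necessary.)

x* = 6.5984

From the CES first-order condition, (4/5)·(y/x)^(0.5) = p_x/p_y.
Solve for the ratio: y/x = [(5/4)·p_x/p_y]^(2).
Substitute y = (y/x)·x into the budget: x* = M/(p_x + p_y·(y/x)).
Numerically y/x = 0.650364, so x* = 106/(8 + 12.4·0.650364) = 6.5984.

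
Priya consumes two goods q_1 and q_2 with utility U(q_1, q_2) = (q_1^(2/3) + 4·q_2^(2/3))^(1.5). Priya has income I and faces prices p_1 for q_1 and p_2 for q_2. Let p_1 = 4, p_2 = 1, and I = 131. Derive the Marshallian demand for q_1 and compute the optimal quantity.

q_1* = 0.032

From the CES first-order condition, (1/4)·(q_2/q_1)^(1/3) = p_1/p_2.
Hence q_2/q_1 = (4·p_1/p_2)^(1/(1/3)), i.e. raised to the 3 power.
Substitute q_2 = (q_2/q_1)·q_1 into the budget: q_1* = I/(p_1 + p_2·(q_2/q_1)).
Numerically q_2/q_1 = 4096, so q_1* = 131/(4 + 1·4096) = 0.032.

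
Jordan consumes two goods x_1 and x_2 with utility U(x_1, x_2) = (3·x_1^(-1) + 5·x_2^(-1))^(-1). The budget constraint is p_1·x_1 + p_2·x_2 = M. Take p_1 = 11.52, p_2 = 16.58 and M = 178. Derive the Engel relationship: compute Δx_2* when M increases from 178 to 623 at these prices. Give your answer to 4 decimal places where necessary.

MRS = MU_x_1/MU_x_2 = (3/5)·(x_2/x_1)^(2). Set equal to p_1/p_2.
Solve for the ratio: x_2/x_1 = [(5/3)·p_1/p_2]^(0.5).
Substitute x_2 = (x_2/x_1)·x_1 into the budget: x_1* = M/(p_1 + p_2·(x_2/x_1)).
Numerically x_2/x_1 = 1.076114, so x_1* = 178/(11.52 + 16.58·1.076114) = 6.0623 and x_2* = 1.076114·6.0623 = 6.5237.
At M' = 623: x_2* = 22.8329. Change: 22.8329 − 6.5237 = 16.3092.

Δx_2* = 16.3092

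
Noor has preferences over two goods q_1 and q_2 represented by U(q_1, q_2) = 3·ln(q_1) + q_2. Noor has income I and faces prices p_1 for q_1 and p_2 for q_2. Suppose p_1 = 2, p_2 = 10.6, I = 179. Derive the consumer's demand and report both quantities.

q_1* = 15.9, q_2* = 13.8868

MU_q_1 = 3/q_1, MU_q_2 = 1. Tangency: 3/q_1 = p_1/p_2.
So q_1*(p_1,p_2) = 3·p_2/p_1, independent of income; and q_2* = (I − 3·p_2)/p_2.
At the given prices: q_1* = 3·10.6/2 = 15.9, and q_2* = 13.8868.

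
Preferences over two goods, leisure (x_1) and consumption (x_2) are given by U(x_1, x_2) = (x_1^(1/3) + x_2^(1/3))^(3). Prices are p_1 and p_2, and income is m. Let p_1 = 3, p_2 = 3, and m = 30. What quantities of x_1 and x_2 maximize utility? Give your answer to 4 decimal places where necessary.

x_1* = 5, x_2* = 5

MU_x_1 ∝ x_1^(-2/3), MU_x_2 ∝ x_2^(-2/3), so MRS = (x_2/x_1)^(2/3) = p_1/p_2.
Solve for the ratio: x_2/x_1 = [p_1/p_2]^(1.5).
With the ratio pinned down, the budget gives x_1* = m/(p_1 + p_2·(x_2/x_1)) and x_2* = (x_2/x_1)·x_1*.
Numerically x_2/x_1 = 1, so x_1* = 30/(3 + 3·1) = 5 and x_2* = 1·5 = 5.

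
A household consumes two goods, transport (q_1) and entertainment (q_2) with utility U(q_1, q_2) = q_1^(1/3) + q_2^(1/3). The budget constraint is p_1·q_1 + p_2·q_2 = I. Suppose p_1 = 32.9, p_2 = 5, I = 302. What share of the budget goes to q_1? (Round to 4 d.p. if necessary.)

share on q_1 = 0.2805

With the ratio pinned down, the budget gives q_1* = I/(p_1 + p_2·(q_2/q_1)) and q_2* = (q_2/q_1)·q_1*.
Numerically q_2/q_1 = 16.878694, so q_1* = 302/(32.9 + 5·16.878694) = 2.5747 and q_2* = 16.878694·2.5747 = 43.4582.
Expenditure on q_1: 32.9·2.5747 = 84.7089; share = 0.2805.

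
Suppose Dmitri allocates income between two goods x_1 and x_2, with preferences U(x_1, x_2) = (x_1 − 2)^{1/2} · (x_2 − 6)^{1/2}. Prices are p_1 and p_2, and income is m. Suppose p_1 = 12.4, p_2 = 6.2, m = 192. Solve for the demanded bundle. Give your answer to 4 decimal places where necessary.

x_1* = 7.2419, x_2* = 16.4839

This is Cobb-Douglas in (x_1−2, x_2−6): tangency gives 0.5·p_2·(x_2−6) = 0.5·p_1·(x_1−2).
Substituting into the budget: x_1* = 2 + 0.5·(m − 2·p_1 − 6·p_2)/p_1, and x_2* = 6 + 0.5·(…)/p_2.
Discretionary income = 192 − 2·12.4 − 6·6.2 = 130; x_1* = 2 + 0.5·130/12.4 = 7.2419; x_2* = 6 + 0.5·130/6.2 = 16.4839.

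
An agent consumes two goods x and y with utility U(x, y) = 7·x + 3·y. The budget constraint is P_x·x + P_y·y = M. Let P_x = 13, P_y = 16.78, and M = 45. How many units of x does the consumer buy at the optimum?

x* = 3.4615

Perfect substitutes: compare marginal utility per dollar. 7/P_x vs 3/P_y → 0.5385 vs 0.1788.
x gives more utility per dollar, so spend all income on x: x* = M/P_x, y* = 0.
Numerically: x* = 3.4615, y* = 0.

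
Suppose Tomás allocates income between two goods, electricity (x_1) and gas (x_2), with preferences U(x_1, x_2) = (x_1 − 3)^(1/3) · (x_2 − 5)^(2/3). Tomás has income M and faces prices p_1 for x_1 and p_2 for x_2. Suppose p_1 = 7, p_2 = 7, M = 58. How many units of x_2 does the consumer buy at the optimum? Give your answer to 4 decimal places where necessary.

x_2* = 5.1905

Let x_1' = x_1−3, x_2' = x_2−5. MRS = (1/2)·x_2'/x_1' = p_1/p_2.
Substituting into the budget: x_1* = 3 + 1/3·(M − 3·p_1 − 5·p_2)/p_1, and x_2* = 5 + 2/3·(…)/p_2.
Discretionary income = 58 − 3·7 − 5·7 = 2; x_2* = 5 + 2/3·2/7 = 5.1905.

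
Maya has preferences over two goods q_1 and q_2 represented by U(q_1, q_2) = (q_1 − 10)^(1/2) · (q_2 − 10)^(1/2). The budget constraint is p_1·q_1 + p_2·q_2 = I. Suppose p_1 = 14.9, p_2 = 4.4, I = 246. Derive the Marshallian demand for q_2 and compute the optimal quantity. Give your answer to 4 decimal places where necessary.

q_2* = 16.0227

MRS = (q_2−10)/(q_1−10). Tangency with p_1/p_2 gives q_2−10 = (p_1/p_2)·(q_1−10).
Substituting into the budget: q_1* = 10 + 0.5·(I − 10·p_1 − 10·p_2)/p_1, and q_2* = 10 + 0.5·(…)/p_2.
Discretionary income = 246 − 10·14.9 − 10·4.4 = 53; q_2* = 10 + 0.5·53/4.4 = 16.0227.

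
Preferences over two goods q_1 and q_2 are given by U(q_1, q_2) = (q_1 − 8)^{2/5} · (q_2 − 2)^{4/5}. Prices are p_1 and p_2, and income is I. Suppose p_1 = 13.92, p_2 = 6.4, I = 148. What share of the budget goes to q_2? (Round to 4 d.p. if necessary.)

share on q_2 = 0.1939

Discretionary income = 148 − 8·13.92 − 2·6.4 = 23.84; q_1* = 8 + 1/3·23.84/13.92 = 8.5709; q_2* = 2 + 2/3·23.84/6.4 = 4.4833.
Expenditure on q_2: 6.4·4.4833 = 28.6933; share = 0.1939.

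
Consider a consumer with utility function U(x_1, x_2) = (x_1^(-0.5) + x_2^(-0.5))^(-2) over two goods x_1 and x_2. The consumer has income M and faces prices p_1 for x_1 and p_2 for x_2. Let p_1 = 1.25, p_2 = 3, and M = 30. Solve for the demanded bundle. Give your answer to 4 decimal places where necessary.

From the CES first-order condition, (x_2/x_1)^(1.5) = p_1/p_2.
Solve for the ratio: x_2/x_1 = [p_1/p_2]^(2/3).
With the ratio pinned down, the budget gives x_1* = M/(p_1 + p_2·(x_2/x_1)) and x_2* = (x_2/x_1)·x_1*.
Numerically x_2/x_1 = 0.557861, so x_1* = 30/(1.25 + 3·0.557861) = 10.2614 and x_2* = 0.557861·10.2614 = 5.7244.

x_1* = 10.2614, x_2* = 5.7244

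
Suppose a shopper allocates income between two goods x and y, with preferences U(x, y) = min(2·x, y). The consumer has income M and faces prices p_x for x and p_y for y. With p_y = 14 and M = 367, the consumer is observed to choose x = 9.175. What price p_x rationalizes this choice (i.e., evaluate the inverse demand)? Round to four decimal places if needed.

p_x = 12

With perfect complements, no substitution: consume in ratio x:y = 1:2.
Budget: p_x·x + p_y·2·x = M, so (p_x + 2·p_y)·x = M.
Demand: x*(p_x,p_y,M) = M/(p_x + 2·p_y), y* = 2·M/(p_x + 2·p_y).
Set x* = 9.175 in the demand function and solve for p_x: p_x = 12.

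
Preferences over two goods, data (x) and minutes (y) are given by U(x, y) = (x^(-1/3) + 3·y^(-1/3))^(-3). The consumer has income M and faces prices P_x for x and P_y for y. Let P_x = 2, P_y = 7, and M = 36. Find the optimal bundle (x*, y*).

MU_x ∝ x^(-4/3), MU_y ∝ 3·y^(-4/3), so MRS = (1/3)·(y/x)^(4/3) = P_x/P_y.
Hence y/x = (3·P_x/P_y)^(1/(4/3)), i.e. raised to the 0.75 power.
With the ratio pinned down, the budget gives x* = M/(P_x + P_y·(y/x)) and y* = (y/x)·x*.
Numerically y/x = 0.89082, so x* = 36/(2 + 7·0.89082) = 4.3712 and y* = 0.89082·4.3712 = 3.8939.

x* = 4.3712, y* = 3.8939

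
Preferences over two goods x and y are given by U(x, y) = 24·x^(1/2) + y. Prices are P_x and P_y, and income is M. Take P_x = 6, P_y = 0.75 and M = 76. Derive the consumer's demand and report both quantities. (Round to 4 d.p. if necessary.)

x* = 2.25, y* = 83.3333

Set MRS = P_x/P_y: 12·x^(−1/2) = P_x/P_y.
Thus x* = (12·P_y/P_x)² — independent of M — with the rest of income spent on y.
Plugging in: x* = (12·0.75/6)² = 2.25, y* = 83.3333.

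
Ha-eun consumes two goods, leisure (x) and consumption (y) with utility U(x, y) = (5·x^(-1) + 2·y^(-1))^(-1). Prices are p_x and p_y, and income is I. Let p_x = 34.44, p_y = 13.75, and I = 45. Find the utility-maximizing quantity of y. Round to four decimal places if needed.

Numerically y/x = 1.000945, so x* = 45/(34.44 + 13.75·1.000945) = 0.9336 and y* = 1.000945·0.9336 = 0.9344.

y* = 0.9344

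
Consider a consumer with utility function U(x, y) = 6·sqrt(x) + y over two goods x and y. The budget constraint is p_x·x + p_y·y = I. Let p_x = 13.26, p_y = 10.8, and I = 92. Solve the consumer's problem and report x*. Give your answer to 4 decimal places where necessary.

Set MRS = p_x/p_y: 3·x^(−1/2) = p_x/p_y.
Solve: √x = 3·p_y/p_x, so x*(p_x,p_y) = (3·p_y/p_x)², and y* = (I − p_x·x*)/p_y.
Plugging in: x* = (3·10.8/13.26)² = 5.9704.

x* = 5.9704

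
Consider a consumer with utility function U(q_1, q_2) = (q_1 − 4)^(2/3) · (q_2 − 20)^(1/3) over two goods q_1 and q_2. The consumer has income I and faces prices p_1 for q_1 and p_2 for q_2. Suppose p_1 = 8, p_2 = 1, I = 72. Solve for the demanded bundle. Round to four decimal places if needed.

MRS = 2·(q_2−20)/(q_1−4). Tangency with p_1/p_2 gives q_2−20 = (1/2)·(p_1/p_2)·(q_1−4).
Substituting into the budget: q_1* = 4 + 2/3·(I − 4·p_1 − 20·p_2)/p_1, and q_2* = 20 + 1/3·(…)/p_2.
Discretionary income = 72 − 4·8 − 20·1 = 20; q_1* = 4 + 2/3·20/8 = 5.6667; q_2* = 20 + 1/3·20/1 = 26.6667.

q_1* = 5.6667, q_2* = 26.6667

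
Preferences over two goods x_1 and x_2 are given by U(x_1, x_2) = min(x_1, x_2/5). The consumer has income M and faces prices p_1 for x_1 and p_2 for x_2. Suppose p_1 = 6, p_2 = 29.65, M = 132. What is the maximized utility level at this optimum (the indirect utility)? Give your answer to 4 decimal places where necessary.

Leontief preferences: the optimum is at the kink where x_1/1 = x_2/5, i.e. x_2 = 5·x_1.
Budget: p_1·x_1 + p_2·5·x_1 = M, so (p_1 + 5·p_2)·x_1 = M.
Demand: x_1*(p_1,p_2,M) = M/(p_1 + 5·p_2), x_2* = 5·M/(p_1 + 5·p_2).
Here 6 + 5·29.65 = 154.25, giving x_1* = 0.8558 and x_2* = 4.2788.
Utility at the optimum: U(0.8558, 4.2788) = 0.8558.

V = 0.8558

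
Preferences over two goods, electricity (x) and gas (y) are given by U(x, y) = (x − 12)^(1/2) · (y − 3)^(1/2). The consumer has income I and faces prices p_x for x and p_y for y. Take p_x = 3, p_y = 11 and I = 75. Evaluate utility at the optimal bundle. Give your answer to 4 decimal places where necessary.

V = 0.5222

Let x' = x−12, y' = y−3. MRS = y'/x' = p_x/p_y.
After buying the subsistence bundle (12, 3), a share 0.5 of the remaining income goes to x: x* = 12 + 0.5·(I − 12p_x − 3p_y)/p_x.
Discretionary income = 75 − 12·3 − 3·11 = 6; x* = 12 + 0.5·6/3 = 13; y* = 3 + 0.5·6/11 = 3.2727.
Utility at the optimum: U(13, 3.2727) = 0.5222.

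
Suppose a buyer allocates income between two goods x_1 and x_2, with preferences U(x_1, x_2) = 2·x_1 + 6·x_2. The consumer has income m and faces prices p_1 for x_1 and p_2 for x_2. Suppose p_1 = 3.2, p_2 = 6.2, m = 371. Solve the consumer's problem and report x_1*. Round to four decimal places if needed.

x_1* = 0

x_2 gives more utility per dollar, so spend all income on x_2: x_2* = m/p_2, x_1* = 0.
Numerically: x_1* = 0, x_2* = 59.8387.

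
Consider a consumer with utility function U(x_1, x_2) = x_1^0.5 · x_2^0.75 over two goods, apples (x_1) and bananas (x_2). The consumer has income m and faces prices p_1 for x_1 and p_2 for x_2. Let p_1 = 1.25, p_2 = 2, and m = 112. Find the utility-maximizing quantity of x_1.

Tangency: MRS = (2/3)·x_2/x_1 = p_1/p_2.
So 0.5·p_2·x_2 = 0.75·p_1·x_1; combined with the budget, a share 0.4 of income goes to x_1.
Demand: x_1*(p_1,p_2,m) = 0.4·m/p_1 and x_2* = 0.6·m/p_2.
At p_1=1.25, p_2=2, m=112: x_1* = 0.4·112/1.25 = 35.84.

x_1* = 35.84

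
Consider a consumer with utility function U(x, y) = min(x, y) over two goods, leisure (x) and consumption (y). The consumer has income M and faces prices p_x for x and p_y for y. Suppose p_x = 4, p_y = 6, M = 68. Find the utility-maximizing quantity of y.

Leontief preferences: the optimum is at the kink where x/1 = y/1, i.e. y = x.
Budget: p_x·x + p_y·x = M, so (p_x + p_y)·x = M.
Demand: x*(p_x,p_y,M) = M/(p_x + p_y), y* = M/(p_x + p_y).
Here 4 + 6 = 10, giving y* = 6.8.

y* = 6.8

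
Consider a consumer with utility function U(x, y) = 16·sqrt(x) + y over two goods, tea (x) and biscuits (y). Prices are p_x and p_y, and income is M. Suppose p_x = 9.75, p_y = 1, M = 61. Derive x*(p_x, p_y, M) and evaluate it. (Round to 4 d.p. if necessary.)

Utility is quasi-linear in y; the FOC for x is 8/√x = p_x/p_y.
Solve: √x = 8·p_y/p_x, so x*(p_x,p_y) = (8·p_y/p_x)², and y* = (M − p_x·x*)/p_y.
Plugging in: x* = (8·1/9.75)² = 0.6732.

x* = 0.6732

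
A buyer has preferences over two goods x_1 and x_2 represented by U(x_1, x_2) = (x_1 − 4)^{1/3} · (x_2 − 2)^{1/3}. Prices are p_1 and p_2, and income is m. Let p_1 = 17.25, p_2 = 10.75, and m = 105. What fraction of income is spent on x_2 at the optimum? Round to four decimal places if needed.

Substituting into the budget: x_1* = 4 + 0.5·(m − 4·p_1 − 2·p_2)/p_1, and x_2* = 2 + 0.5·(…)/p_2.
Discretionary income = 105 − 4·17.25 − 2·10.75 = 14.5; x_1* = 4 + 0.5·14.5/17.25 = 4.4203; x_2* = 2 + 0.5·14.5/10.75 = 2.6744.
Expenditure on x_2: 10.75·2.6744 = 28.75; share = 0.2738.

share on x_2 = 0.2738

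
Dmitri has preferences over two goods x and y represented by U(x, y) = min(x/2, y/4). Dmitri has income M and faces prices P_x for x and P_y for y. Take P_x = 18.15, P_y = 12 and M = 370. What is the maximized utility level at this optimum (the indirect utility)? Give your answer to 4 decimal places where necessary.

V = 4.3891

With perfect complements, no substitution: consume in ratio x:y = 2:4.
Budget: P_x·x + P_y·2·x = M, so (2·P_x + 4·P_y)·x = 2·M.
Demand: x*(P_x,P_y,M) = 2·M/(2·P_x + 4·P_y), y* = 4·M/(2·P_x + 4·P_y).
Here 2·18.15 + 4·12 = 84.3, giving x* = 8.7782 and y* = 17.5563.
Utility at the optimum: U(8.7782, 17.5563) = 4.3891.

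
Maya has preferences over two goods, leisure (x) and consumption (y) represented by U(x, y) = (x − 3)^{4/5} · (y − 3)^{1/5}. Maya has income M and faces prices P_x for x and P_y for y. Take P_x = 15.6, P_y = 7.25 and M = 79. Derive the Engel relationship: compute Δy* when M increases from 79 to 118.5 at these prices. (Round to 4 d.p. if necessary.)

Δy* = 1.0897

This is Cobb-Douglas in (x−3, y−3): tangency gives 0.8·P_y·(y−3) = 0.2·P_x·(x−3).
After buying the subsistence bundle (3, 3), a share 0.8 of the remaining income goes to x: x* = 3 + 0.8·(M − 3P_x − 3P_y)/P_x.
Discretionary income = 79 − 3·15.6 − 3·7.25 = 10.45; y* = 3 + 0.2·10.45/7.25 = 3.2883.
At M' = 118.5: y* = 4.3779. Change: 4.3779 − 3.2883 = 1.0897.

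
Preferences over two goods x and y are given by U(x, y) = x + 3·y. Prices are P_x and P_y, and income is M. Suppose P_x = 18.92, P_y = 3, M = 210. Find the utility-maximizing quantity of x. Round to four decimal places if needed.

y gives more utility per dollar, so spend all income on y: y* = M/P_y, x* = 0.
Numerically: x* = 0, y* = 70.

x* = 0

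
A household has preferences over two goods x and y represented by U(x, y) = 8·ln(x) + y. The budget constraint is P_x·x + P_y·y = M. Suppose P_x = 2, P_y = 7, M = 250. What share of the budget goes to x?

share on x = 0.224

So x*(P_x,P_y) = 8·P_y/P_x, independent of income; and y* = (M − 8·P_y)/P_y.
At the given prices: x* = 8·7/2 = 28, and y* = 27.7143.
Expenditure on x: 2·28 = 56; share = 0.224.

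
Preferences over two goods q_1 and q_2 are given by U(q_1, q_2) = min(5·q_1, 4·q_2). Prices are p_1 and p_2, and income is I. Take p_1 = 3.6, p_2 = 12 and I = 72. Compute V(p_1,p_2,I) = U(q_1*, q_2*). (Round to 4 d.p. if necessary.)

Leontief preferences: the optimum is at the kink where q_1/4 = q_2/5, i.e. q_2 = (5/4)·q_1.
Budget: p_1·q_1 + p_2·(5/4)·q_1 = I, so (4·p_1 + 5·p_2)·q_1 = 4·I.
Demand: q_1*(p_1,p_2,I) = 4·I/(4·p_1 + 5·p_2), q_2* = 5·I/(4·p_1 + 5·p_2).
Here 4·3.6 + 5·12 = 74.4, giving q_1* = 3.871 and q_2* = 4.8387.
Utility at the optimum: U(3.871, 4.8387) = 19.3548.

V = 19.3548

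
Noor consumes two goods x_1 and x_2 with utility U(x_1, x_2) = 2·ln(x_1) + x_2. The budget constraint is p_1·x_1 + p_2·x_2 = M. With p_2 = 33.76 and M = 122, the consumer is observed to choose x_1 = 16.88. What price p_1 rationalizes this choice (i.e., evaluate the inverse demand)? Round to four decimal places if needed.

MU_x_1 = 2/x_1, MU_x_2 = 1. Tangency: 2/x_1 = p_1/p_2.
So x_1*(p_1,p_2) = 2·p_2/p_1, independent of income; and x_2* = (M − 2·p_2)/p_2.
Set x_1* = 16.88 in the demand function and solve for p_1: p_1 = 4.

p_1 = 4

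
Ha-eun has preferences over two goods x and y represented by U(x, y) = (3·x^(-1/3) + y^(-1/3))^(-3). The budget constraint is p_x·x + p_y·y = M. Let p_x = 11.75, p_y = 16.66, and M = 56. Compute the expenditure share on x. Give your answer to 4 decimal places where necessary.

share on x = 0.6763

MU_x ∝ 3·x^(-4/3), MU_y ∝ y^(-4/3), so MRS = 3·(y/x)^(4/3) = p_x/p_y.
Solve for the ratio: y/x = [(1/3)·p_x/p_y]^(0.75).
Substitute y = (y/x)·x into the budget: x* = M/(p_x + p_y·(y/x)).
Numerically y/x = 0.337622, so x* = 56/(11.75 + 16.66·0.337622) = 3.2231 and y* = 0.337622·3.2231 = 1.0882.
Expenditure on x: 11.75·3.2231 = 37.871; share = 0.6763.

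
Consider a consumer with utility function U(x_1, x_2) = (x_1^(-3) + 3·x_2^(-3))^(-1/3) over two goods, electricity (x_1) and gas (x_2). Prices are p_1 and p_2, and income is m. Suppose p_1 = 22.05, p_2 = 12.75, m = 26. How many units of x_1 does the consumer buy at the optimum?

From the CES first-order condition, (1/3)·(x_2/x_1)^(4) = p_1/p_2.
Solve for the ratio: x_2/x_1 = [3·p_1/p_2]^(0.25).
Substitute x_2 = (x_2/x_1)·x_1 into the budget: x_1* = m/(p_1 + p_2·(x_2/x_1)).
Numerically x_2/x_1 = 1.509228, so x_1* = 26/(22.05 + 12.75·1.509228) = 0.6297.

x_1* = 0.6297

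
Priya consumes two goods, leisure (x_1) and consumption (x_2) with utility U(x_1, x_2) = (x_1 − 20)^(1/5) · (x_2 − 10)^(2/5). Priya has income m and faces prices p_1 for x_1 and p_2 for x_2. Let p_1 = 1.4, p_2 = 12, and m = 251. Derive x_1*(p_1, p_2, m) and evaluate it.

x_1* = 44.5238

MRS = (1/2)·(x_2−10)/(x_1−20). Tangency with p_1/p_2 gives x_2−10 = 2·(p_1/p_2)·(x_1−20).
Substituting into the budget: x_1* = 20 + 1/3·(m − 20·p_1 − 10·p_2)/p_1, and x_2* = 10 + 2/3·(…)/p_2.
Discretionary income = 251 − 20·1.4 − 10·12 = 103; x_1* = 20 + 1/3·103/1.4 = 44.5238.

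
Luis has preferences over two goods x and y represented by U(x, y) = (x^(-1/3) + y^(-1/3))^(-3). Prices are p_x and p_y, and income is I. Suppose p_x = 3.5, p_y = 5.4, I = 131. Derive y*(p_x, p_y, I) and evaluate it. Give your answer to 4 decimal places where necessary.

MU_x ∝ x^(-4/3), MU_y ∝ y^(-4/3), so MRS = (y/x)^(4/3) = p_x/p_y.
Hence y/x = (p_x/p_y)^(1/(4/3)), i.e. raised to the 0.75 power.
With the ratio pinned down, the budget gives x* = I/(p_x + p_y·(y/x)) and y* = (y/x)·x*.
Numerically y/x = 0.722363, so x* = 131/(3.5 + 5.4·0.722363) = 17.7009 and y* = 0.722363·17.7009 = 12.7865.

y* = 12.7865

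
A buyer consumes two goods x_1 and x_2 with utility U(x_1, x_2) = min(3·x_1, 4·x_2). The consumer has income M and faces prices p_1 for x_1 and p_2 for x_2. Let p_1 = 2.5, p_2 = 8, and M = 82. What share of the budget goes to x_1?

Demand: x_1*(p_1,p_2,M) = 4·M/(4·p_1 + 3·p_2), x_2* = 3·M/(4·p_1 + 3·p_2).
Here 4·2.5 + 3·8 = 34, giving x_1* = 9.6471 and x_2* = 7.2353.
Expenditure on x_1: 2.5·9.6471 = 24.1176; share = 0.2941.

share on x_1 = 0.2941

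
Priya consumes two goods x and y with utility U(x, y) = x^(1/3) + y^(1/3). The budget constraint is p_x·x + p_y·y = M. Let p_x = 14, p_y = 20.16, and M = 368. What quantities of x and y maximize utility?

x* = 14.3377, y* = 8.2973

Substitute y = (y/x)·x into the budget: x* = M/(p_x + p_y·(y/x)).
Numerically y/x = 0.578704, so x* = 368/(14 + 20.16·0.578704) = 14.3377 and y* = 0.578704·14.3377 = 8.2973.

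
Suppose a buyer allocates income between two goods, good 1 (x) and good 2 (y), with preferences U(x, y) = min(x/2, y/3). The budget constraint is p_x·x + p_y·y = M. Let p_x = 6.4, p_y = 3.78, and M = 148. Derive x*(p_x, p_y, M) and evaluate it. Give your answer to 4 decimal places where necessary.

x* = 12.2618

Leontief preferences: the optimum is at the kink where x/2 = y/3, i.e. y = (3/2)·x.
Budget: p_x·x + p_y·(3/2)·x = M, so (2·p_x + 3·p_y)·x = 2·M.
Demand: x*(p_x,p_y,M) = 2·M/(2·p_x + 3·p_y), y* = 3·M/(2·p_x + 3·p_y).
Here 2·6.4 + 3·3.78 = 24.14, giving x* = 12.2618.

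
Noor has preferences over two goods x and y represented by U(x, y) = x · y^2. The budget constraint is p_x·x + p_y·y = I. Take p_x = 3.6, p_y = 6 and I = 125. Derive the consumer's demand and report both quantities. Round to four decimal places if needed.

x* = 11.5741, y* = 13.8889

Tangency: MRS = (1/2)·y/x = p_x/p_y.
So p_y·y = 2·p_x·x; combined with the budget, a share 1/3 of income goes to x.
Demand: x*(p_x,p_y,I) = 1/3·I/p_x and y* = 2/3·I/p_y.
At p_x=3.6, p_y=6, I=125: x* = 1/3·125/3.6 = 11.5741, y* = 13.8889.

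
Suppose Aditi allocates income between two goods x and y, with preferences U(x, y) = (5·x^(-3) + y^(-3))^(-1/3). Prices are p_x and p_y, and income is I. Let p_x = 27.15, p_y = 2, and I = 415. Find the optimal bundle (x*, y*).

x* = 13.9649, y* = 17.9259

Substitute y = (y/x)·x into the budget: x* = I/(p_x + p_y·(y/x)).
Numerically y/x = 1.283638, so x* = 415/(27.15 + 2·1.283638) = 13.9649 and y* = 1.283638·13.9649 = 17.9259.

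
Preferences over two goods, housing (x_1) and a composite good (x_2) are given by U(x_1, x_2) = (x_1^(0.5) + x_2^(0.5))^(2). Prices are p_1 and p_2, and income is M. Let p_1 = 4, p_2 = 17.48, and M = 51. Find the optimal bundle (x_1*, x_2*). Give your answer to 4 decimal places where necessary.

MRS = MU_x_1/MU_x_2 = (x_2/x_1)^(0.5). Set equal to p_1/p_2.
Solve for the ratio: x_2/x_1 = [p_1/p_2]^(2).
With the ratio pinned down, the budget gives x_1* = M/(p_1 + p_2·(x_2/x_1)) and x_2* = (x_2/x_1)·x_1*.
Numerically x_2/x_1 = 0.052365, so x_1* = 51/(4 + 17.48·0.052365) = 10.3757 and x_2* = 0.052365·10.3757 = 0.5433.

x_1* = 10.3757, x_2* = 0.5433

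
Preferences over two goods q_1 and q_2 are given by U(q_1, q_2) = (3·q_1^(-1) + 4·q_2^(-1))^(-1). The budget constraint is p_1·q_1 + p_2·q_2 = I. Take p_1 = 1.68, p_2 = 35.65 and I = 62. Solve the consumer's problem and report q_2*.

q_2* = 1.4639

Numerically q_2/q_1 = 0.250665, so q_1* = 62/(1.68 + 35.65·0.250665) = 5.8401 and q_2* = 0.250665·5.8401 = 1.4639.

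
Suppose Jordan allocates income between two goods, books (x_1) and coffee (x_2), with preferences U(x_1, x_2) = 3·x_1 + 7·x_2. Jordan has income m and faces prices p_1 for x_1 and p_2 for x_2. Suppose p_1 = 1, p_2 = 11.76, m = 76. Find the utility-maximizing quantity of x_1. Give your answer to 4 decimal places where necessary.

Numerically: x_1* = 76, x_2* = 0.

x_1* = 76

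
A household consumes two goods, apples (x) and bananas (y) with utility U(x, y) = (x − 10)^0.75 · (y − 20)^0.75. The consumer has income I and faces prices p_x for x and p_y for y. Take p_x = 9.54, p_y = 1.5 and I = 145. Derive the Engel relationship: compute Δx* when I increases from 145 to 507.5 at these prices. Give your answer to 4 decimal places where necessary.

Δx* = 18.999

Substituting into the budget: x* = 10 + 0.5·(I − 10·p_x − 20·p_y)/p_x, and y* = 20 + 0.5·(…)/p_y.
Discretionary income = 145 − 10·9.54 − 20·1.5 = 19.6; x* = 10 + 0.5·19.6/9.54 = 11.0273.
At I' = 507.5: x* = 30.0262. Change: 30.0262 − 11.0273 = 18.999.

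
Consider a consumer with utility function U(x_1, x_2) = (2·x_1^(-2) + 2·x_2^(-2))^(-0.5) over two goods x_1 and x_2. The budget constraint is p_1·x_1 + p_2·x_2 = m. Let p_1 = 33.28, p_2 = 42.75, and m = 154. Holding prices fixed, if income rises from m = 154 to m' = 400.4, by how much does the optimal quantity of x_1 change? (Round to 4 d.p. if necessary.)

Substitute x_2 = (x_2/x_1)·x_1 into the budget: x_1* = m/(p_1 + p_2·(x_2/x_1)).
Numerically x_2/x_1 = 0.919918, so x_1* = 154/(33.28 + 42.75·0.919918) = 2.121.
At m' = 400.4: x_1* = 5.5147. Change: 5.5147 − 2.121 = 3.3936.

Δx_1* = 3.3936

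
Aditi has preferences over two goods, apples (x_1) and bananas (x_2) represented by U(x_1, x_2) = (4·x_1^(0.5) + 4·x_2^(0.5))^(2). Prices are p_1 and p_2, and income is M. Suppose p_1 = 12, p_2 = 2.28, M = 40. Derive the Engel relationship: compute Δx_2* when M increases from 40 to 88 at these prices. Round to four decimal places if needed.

MU_x_1 ∝ 4·x_1^(-0.5), MU_x_2 ∝ 4·x_2^(-0.5), so MRS = (x_2/x_1)^(0.5) = p_1/p_2.
Hence x_2/x_1 = (p_1/p_2)^(1/(0.5)), i.e. raised to the 2 power.
With the ratio pinned down, the budget gives x_1* = M/(p_1 + p_2·(x_2/x_1)) and x_2* = (x_2/x_1)·x_1*.
Numerically x_2/x_1 = 27.700831, so x_1* = 40/(12 + 2.28·27.700831) = 0.5322 and x_2* = 27.700831·0.5322 = 14.7427.
At M' = 88: x_2* = 32.434. Change: 32.434 − 14.7427 = 17.6913.

Δx_2* = 17.6913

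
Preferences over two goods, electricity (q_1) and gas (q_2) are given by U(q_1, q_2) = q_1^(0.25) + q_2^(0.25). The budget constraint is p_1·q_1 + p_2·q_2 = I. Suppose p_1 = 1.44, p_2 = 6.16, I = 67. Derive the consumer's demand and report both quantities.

MU_q_1 ∝ q_1^(-0.75), MU_q_2 ∝ q_2^(-0.75), so MRS = (q_2/q_1)^(0.75) = p_1/p_2.
Solve for the ratio: q_2/q_1 = [p_1/p_2]^(4/3).
Substitute q_2 = (q_2/q_1)·q_1 into the budget: q_1* = I/(p_1 + p_2·(q_2/q_1)).
Numerically q_2/q_1 = 0.144004, so q_1* = 67/(1.44 + 6.16·0.144004) = 28.7916 and q_2* = 0.144004·28.7916 = 4.1461.

q_1* = 28.7916, q_2* = 4.1461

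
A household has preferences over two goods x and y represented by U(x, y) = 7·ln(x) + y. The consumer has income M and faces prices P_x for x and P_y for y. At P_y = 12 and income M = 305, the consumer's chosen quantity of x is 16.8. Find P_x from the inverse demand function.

P_x = 5

MU_x = 7/x, MU_y = 1. Tangency: 7/x = P_x/P_y.
So x*(P_x,P_y) = 7·P_y/P_x, independent of income; and y* = (M − 7·P_y)/P_y.
Set x* = 16.8 in the demand function and solve for P_x: P_x = 5.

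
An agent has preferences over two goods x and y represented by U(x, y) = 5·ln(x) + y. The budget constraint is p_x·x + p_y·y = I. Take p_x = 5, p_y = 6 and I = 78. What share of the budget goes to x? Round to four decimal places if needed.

Set MRS = p_x/p_y: (5/x)/1 = p_x/p_y.
So x*(p_x,p_y) = 5·p_y/p_x, independent of income; and y* = (I − 5·p_y)/p_y.
At the given prices: x* = 5·6/5 = 6, and y* = 8.
Expenditure on x: 5·6 = 30; share = 0.3846.

share on x = 0.3846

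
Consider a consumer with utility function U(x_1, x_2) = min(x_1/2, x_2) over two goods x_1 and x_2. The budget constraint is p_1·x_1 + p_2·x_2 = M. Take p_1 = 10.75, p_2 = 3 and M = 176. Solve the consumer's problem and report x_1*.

x_1* = 14.3673

Demand: x_1*(p_1,p_2,M) = 2·M/(2·p_1 + p_2), x_2* = M/(2·p_1 + p_2).
Here 2·10.75 + 3 = 24.5, giving x_1* = 14.3673.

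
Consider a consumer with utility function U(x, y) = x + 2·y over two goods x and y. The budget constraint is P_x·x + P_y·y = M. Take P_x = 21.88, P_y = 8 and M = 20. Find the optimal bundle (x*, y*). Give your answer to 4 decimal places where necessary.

x* = 0, y* = 2.5

y gives more utility per dollar, so spend all income on y: y* = M/P_y, x* = 0.
Numerically: x* = 0, y* = 2.5.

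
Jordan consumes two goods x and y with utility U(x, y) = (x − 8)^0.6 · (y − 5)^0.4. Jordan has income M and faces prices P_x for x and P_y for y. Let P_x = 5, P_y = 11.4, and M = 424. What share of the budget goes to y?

share on y = 0.4429

This is Cobb-Douglas in (x−8, y−5): tangency gives 0.6·P_y·(y−5) = 0.4·P_x·(x−8).
Substituting into the budget: x* = 8 + 0.6·(M − 8·P_x − 5·P_y)/P_x, and y* = 5 + 0.4·(…)/P_y.
Discretionary income = 424 − 8·5 − 5·11.4 = 327; x* = 8 + 0.6·327/5 = 47.24; y* = 5 + 0.4·327/11.4 = 16.4737.
Expenditure on y: 11.4·16.4737 = 187.8; share = 0.4429.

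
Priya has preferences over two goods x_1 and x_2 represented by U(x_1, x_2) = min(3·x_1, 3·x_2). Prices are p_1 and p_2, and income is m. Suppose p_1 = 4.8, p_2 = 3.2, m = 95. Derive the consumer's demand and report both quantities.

Leontief preferences: the optimum is at the kink where x_1/3 = x_2/3, i.e. x_2 = x_1.
Budget: p_1·x_1 + p_2·x_1 = m, so (3·p_1 + 3·p_2)·x_1 = 3·m.
Demand: x_1*(p_1,p_2,m) = 3·m/(3·p_1 + 3·p_2), x_2* = 3·m/(3·p_1 + 3·p_2).
Here 3·4.8 + 3·3.2 = 24, giving x_1* = 11.875 and x_2* = 11.875.

x_1* = 11.875, x_2* = 11.875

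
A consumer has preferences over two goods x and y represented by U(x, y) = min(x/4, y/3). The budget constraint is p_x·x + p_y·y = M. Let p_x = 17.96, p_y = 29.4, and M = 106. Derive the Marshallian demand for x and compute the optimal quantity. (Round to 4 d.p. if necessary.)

Leontief preferences: the optimum is at the kink where x/4 = y/3, i.e. y = (3/4)·x.
Budget: p_x·x + p_y·(3/4)·x = M, so (4·p_x + 3·p_y)·x = 4·M.
Demand: x*(p_x,p_y,M) = 4·M/(4·p_x + 3·p_y), y* = 3·M/(4·p_x + 3·p_y).
Here 4·17.96 + 3·29.4 = 160.04, giving x* = 2.6493.

x* = 2.6493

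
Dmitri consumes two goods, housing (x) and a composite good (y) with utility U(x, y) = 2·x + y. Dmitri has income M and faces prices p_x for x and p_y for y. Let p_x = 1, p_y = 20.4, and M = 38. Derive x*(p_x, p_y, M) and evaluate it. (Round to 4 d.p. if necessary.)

Linear utility — the consumer picks whichever good has higher MU/price: 2/1 = 2 vs 1/20.4 = 0.049.
x gives more utility per dollar, so spend all income on x: x* = M/p_x, y* = 0.
Numerically: x* = 38, y* = 0.

x* = 38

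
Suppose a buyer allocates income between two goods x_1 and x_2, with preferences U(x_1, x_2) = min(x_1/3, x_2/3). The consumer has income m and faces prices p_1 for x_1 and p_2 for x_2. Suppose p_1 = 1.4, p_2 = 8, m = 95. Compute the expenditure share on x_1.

share on x_1 = 0.1489

With perfect complements, no substitution: consume in ratio x_1:x_2 = 3:3.
Budget: p_1·x_1 + p_2·x_1 = m, so (3·p_1 + 3·p_2)·x_1 = 3·m.
Demand: x_1*(p_1,p_2,m) = 3·m/(3·p_1 + 3·p_2), x_2* = 3·m/(3·p_1 + 3·p_2).
Here 3·1.4 + 3·8 = 28.2, giving x_1* = 10.1064 and x_2* = 10.1064.
Expenditure on x_1: 1.4·10.1064 = 14.1489; share = 0.1489.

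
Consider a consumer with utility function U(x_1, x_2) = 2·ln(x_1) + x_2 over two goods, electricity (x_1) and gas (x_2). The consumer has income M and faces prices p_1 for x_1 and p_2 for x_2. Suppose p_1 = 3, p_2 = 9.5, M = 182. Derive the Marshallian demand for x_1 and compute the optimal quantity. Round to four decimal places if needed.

x_1* = 6.3333

MU_x_1 = 2/x_1, MU_x_2 = 1. Tangency: 2/x_1 = p_1/p_2.
So x_1*(p_1,p_2) = 2·p_2/p_1, independent of income; and x_2* = (M − 2·p_2)/p_2.
At the given prices: x_1* = 2·9.5/3 = 6.3333.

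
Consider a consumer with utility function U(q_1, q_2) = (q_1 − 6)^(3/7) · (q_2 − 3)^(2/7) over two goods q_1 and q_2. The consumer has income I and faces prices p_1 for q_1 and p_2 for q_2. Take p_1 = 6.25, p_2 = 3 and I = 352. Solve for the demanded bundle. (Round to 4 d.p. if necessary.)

q_1* = 35.328, q_2* = 43.7333

Substituting into the budget: q_1* = 6 + 0.6·(I − 6·p_1 − 3·p_2)/p_1, and q_2* = 3 + 0.4·(…)/p_2.
Discretionary income = 352 − 6·6.25 − 3·3 = 305.5; q_1* = 6 + 0.6·305.5/6.25 = 35.328; q_2* = 3 + 0.4·305.5/3 = 43.7333.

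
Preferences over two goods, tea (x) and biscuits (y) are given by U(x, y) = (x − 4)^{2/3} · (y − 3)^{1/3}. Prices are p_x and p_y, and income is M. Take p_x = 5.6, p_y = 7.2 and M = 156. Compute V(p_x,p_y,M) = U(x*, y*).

This is Cobb-Douglas in (x−4, y−3): tangency gives 2/3·p_y·(y−3) = 1/3·p_x·(x−4).
After buying the subsistence bundle (4, 3), a share 2/3 of the remaining income goes to x: x* = 4 + 2/3·(M − 4p_x − 3p_y)/p_x.
Discretionary income = 156 − 4·5.6 − 3·7.2 = 112; x* = 4 + 2/3·112/5.6 = 17.3333; y* = 3 + 1/3·112/7.2 = 8.1852.
Utility at the optimum: U(17.3333, 8.1852) = 9.7323.

V = 9.7323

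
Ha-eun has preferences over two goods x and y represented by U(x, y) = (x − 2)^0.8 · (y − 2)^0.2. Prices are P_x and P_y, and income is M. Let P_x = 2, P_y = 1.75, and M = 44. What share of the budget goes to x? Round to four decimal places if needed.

MRS = 4·(y−2)/(x−2). Tangency with P_x/P_y gives y−2 = (1/4)·(P_x/P_y)·(x−2).
Substituting into the budget: x* = 2 + 0.8·(M − 2·P_x − 2·P_y)/P_x, and y* = 2 + 0.2·(…)/P_y.
Discretionary income = 44 − 2·2 − 2·1.75 = 36.5; x* = 2 + 0.8·36.5/2 = 16.6; y* = 2 + 0.2·36.5/1.75 = 6.1714.
Expenditure on x: 2·16.6 = 33.2; share = 0.7545.

share on x = 0.7545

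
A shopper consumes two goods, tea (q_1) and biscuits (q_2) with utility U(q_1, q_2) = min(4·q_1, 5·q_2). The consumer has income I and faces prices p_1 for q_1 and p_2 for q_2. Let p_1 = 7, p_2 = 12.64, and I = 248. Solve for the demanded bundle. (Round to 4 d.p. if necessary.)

With perfect complements, no substitution: consume in ratio q_1:q_2 = 5:4.
Budget: p_1·q_1 + p_2·(4/5)·q_1 = I, so (5·p_1 + 4·p_2)·q_1 = 5·I.
Demand: q_1*(p_1,p_2,I) = 5·I/(5·p_1 + 4·p_2), q_2* = 4·I/(5·p_1 + 4·p_2).
Here 5·7 + 4·12.64 = 85.56, giving q_1* = 14.4928 and q_2* = 11.5942.

q_1* = 14.4928, q_2* = 11.5942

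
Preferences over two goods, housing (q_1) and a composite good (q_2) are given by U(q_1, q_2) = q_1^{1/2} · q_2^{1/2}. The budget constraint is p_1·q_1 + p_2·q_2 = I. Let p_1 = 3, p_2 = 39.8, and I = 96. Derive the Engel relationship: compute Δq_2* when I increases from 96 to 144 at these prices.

Δq_2* = 0.603

MU_q_1/MU_q_2 = (0.5·q_2)/(0.5·q_1); tangency sets this equal to p_1/p_2.
Rearranging, p_2·q_2 = p_1·q_1. Substituting into the budget gives p_1·q_1·(1 + 1) = I.
Demand: q_1*(p_1,p_2,I) = 0.5·I/p_1 and q_2* = 0.5·I/p_2.
At p_1=3, p_2=39.8, I=96: q_2* = 0.5·96/39.8 = 1.206.
At I' = 144: q_2* = 1.809. Change: 1.809 − 1.206 = 0.603.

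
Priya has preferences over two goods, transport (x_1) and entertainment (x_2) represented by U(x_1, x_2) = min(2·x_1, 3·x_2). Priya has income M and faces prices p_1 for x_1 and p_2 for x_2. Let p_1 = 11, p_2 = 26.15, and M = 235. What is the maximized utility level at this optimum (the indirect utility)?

With perfect complements, no substitution: consume in ratio x_1:x_2 = 3:2.
Budget: p_1·x_1 + p_2·(2/3)·x_1 = M, so (3·p_1 + 2·p_2)·x_1 = 3·M.
Demand: x_1*(p_1,p_2,M) = 3·M/(3·p_1 + 2·p_2), x_2* = 2·M/(3·p_1 + 2·p_2).
Here 3·11 + 2·26.15 = 85.3, giving x_1* = 8.2649 and x_2* = 5.51.
Utility at the optimum: U(8.2649, 5.51) = 16.5299.

V = 16.5299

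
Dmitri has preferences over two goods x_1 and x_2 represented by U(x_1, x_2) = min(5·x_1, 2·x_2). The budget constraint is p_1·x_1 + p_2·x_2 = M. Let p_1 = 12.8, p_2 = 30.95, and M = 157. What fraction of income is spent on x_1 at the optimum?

Demand: x_1*(p_1,p_2,M) = 2·M/(2·p_1 + 5·p_2), x_2* = 5·M/(2·p_1 + 5·p_2).
Here 2·12.8 + 5·30.95 = 180.35, giving x_1* = 1.7411 and x_2* = 4.3526.
Expenditure on x_1: 12.8·1.7411 = 22.2856; share = 0.1419.

share on x_1 = 0.1419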